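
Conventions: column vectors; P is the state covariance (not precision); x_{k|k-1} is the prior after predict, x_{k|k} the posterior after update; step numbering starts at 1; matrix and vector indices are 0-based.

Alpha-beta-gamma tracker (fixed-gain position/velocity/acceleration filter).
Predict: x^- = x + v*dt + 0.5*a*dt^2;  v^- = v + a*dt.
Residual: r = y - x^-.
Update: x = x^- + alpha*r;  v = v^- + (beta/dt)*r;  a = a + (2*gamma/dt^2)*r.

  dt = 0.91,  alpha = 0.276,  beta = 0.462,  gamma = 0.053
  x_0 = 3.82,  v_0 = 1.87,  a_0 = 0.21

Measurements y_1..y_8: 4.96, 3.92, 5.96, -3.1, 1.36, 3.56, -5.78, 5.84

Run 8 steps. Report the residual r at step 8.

resid = 12.0938

step 1: x_pred=5.6087  r=-0.6487  x^+=5.4296  v^+=1.7318  a^+=0.1270
step 2: x_pred=7.0581  r=-3.1381  x^+=6.1920  v^+=0.2541  a^+=-0.2747
step 3: x_pred=6.3095  r=-0.3495  x^+=6.2130  v^+=-0.1733  a^+=-0.3195
step 4: x_pred=5.9231  r=-9.0231  x^+=3.4327  v^+=-5.0450  a^+=-1.4744
step 5: x_pred=-1.7687  r=3.1287  x^+=-0.9052  v^+=-4.7983  a^+=-1.0740
step 6: x_pred=-5.7163  r=9.2763  x^+=-3.1560  v^+=-1.0661  a^+=0.1134
step 7: x_pred=-4.0792  r=-1.7008  x^+=-4.5486  v^+=-1.8263  a^+=-0.1043
step 8: x_pred=-6.2538  r=12.0938  x^+=-2.9159  v^+=4.2187  a^+=1.4438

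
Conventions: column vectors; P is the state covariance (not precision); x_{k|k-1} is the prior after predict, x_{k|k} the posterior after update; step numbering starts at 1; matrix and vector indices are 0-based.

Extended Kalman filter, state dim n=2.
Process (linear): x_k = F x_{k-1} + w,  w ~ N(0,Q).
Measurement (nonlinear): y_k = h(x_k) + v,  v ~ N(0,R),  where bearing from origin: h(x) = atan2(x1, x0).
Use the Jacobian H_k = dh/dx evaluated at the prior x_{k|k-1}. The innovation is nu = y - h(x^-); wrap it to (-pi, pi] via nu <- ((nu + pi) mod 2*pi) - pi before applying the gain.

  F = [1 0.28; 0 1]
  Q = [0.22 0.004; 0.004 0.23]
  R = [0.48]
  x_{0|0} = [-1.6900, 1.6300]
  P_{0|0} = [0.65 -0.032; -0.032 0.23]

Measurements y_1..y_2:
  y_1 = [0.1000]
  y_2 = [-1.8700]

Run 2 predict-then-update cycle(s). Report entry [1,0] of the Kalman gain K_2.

step 1: x^-=[-1.2336, 1.6300]  P^-=[0.8701 0.0364; 0.0364 0.4600]  H_jac=[-0.3901 -0.2952]  S=[0.6609]  K=[-0.5298; -0.2270]  nu=[-2.1186]  x^+=[-0.1111, 2.1109]  P^+=[0.6846 -0.0431; -0.0431 0.4260]
step 2: x^-=[0.4800, 2.1109]  P^-=[0.9139 0.0802; 0.0802 0.6560]  H_jac=[-0.4504 0.1024]  S=[0.6649]  K=[-0.6067; 0.0467]  nu=[3.0660]  x^+=[-1.3803, 2.2541]  P^+=[0.6691 0.0990; 0.0990 0.6545]

K[1,0] = 0.0467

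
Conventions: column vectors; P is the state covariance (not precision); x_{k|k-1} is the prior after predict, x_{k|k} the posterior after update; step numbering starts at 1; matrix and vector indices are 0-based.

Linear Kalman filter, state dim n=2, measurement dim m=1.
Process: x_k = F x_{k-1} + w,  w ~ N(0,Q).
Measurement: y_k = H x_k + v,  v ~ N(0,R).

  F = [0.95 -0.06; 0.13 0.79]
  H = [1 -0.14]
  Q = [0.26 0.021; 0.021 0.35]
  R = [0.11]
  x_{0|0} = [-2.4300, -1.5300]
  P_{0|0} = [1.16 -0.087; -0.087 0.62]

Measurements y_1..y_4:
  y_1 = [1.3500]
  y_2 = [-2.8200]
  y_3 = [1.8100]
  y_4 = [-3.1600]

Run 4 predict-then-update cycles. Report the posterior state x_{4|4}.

step 1: x^-=[-2.2167, -1.5246]  P^-=[1.3190 0.0703; 0.0703 0.7387]  S=[1.4239]  K=[0.9195; -0.0233]  nu=[3.3533]  x^+=[0.8666, -1.6027]  P^+=[0.1152 0.1007; 0.1007 0.7379]
step 2: x^-=[0.9194, -1.1535]  P^-=[0.3552 0.0751; 0.0751 0.8332]  S=[0.4605]  K=[0.7485; -0.0903]  nu=[-3.9009]  x^+=[-2.0004, -0.8014]  P^+=[0.0972 0.1062; 0.1062 0.8294]
step 3: x^-=[-1.8523, -0.8931]  P^-=[0.3386 0.0726; 0.0726 0.8911]  S=[0.4458]  K=[0.7368; -0.1171]  nu=[3.5372]  x^+=[0.7541, -1.3073]  P^+=[0.0966 0.1110; 0.1110 0.8850]
step 4: x^-=[0.7948, -0.9348]  P^-=[0.3377 0.0734; 0.0734 0.9268]  S=[0.4453]  K=[0.7353; -0.1265]  nu=[-4.0857]  x^+=[-2.2093, -0.4181]  P^+=[0.0970 0.1148; 0.1148 0.9196]

x_post = [-2.2093, -0.4181]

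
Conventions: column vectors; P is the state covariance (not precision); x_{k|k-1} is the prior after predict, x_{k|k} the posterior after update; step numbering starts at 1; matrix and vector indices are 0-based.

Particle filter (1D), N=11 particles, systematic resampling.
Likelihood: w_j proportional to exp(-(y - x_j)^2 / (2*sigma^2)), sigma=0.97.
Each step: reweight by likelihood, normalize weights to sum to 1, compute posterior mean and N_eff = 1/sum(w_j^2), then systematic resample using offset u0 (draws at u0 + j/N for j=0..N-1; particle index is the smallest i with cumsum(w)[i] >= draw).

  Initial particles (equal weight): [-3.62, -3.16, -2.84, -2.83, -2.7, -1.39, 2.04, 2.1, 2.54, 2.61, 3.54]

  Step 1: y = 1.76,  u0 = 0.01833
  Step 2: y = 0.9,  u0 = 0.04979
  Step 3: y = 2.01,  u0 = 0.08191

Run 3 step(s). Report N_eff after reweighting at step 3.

N_eff = 10.9471

step 1: w=[0.0000, 0.0000, 0.0000, 0.0000, 0.0000, 0.0015, 0.2744, 0.2690, 0.2071, 0.1949, 0.0531]  mean=2.3453  Neff=4.3222  idx=[6, 6, 6, 7, 7, 7, 8, 8, 8, 9, 9]
step 2: w=[0.1241, 0.1241, 0.1241, 0.1151, 0.1151, 0.1151, 0.0593, 0.0593, 0.0593, 0.0523, 0.0523]  mean=2.2093  Neff=9.8091  idx=[0, 1, 1, 2, 3, 4, 4, 5, 7, 8, 10]
step 3: w=[0.0949, 0.0949, 0.0949, 0.0949, 0.0946, 0.0946, 0.0946, 0.0946, 0.0818, 0.0818, 0.0784]  mean=2.1892  Neff=10.9471  idx=[0, 1, 2, 3, 4, 5, 6, 7, 8, 9, 10]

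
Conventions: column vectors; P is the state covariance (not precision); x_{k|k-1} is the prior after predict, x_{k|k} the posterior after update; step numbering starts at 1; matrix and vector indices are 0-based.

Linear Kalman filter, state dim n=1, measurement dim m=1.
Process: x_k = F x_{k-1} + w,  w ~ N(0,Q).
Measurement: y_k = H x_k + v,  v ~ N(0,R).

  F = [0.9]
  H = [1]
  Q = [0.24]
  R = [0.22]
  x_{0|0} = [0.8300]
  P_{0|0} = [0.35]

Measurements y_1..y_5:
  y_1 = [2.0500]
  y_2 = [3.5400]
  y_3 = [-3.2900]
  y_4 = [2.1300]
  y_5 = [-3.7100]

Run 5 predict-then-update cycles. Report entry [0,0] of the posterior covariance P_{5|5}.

step 1: x^-=[0.7470]  P^-=[0.5235]  S=[0.7435]  K=[0.7041]  nu=[1.3030]  x^+=[1.6644]  P^+=[0.1549]
step 2: x^-=[1.4980]  P^-=[0.3655]  S=[0.5855]  K=[0.6242]  nu=[2.0420]  x^+=[2.7727]  P^+=[0.1373]
step 3: x^-=[2.4954]  P^-=[0.3512]  S=[0.5712]  K=[0.6149]  nu=[-5.7854]  x^+=[-1.0619]  P^+=[0.1353]
step 4: x^-=[-0.9557]  P^-=[0.3496]  S=[0.5696]  K=[0.6137]  nu=[3.0857]  x^+=[0.9381]  P^+=[0.1350]
step 5: x^-=[0.8443]  P^-=[0.3494]  S=[0.5694]  K=[0.6136]  nu=[-4.5543]  x^+=[-1.9502]  P^+=[0.1350]

P_post[0,0] = 0.1350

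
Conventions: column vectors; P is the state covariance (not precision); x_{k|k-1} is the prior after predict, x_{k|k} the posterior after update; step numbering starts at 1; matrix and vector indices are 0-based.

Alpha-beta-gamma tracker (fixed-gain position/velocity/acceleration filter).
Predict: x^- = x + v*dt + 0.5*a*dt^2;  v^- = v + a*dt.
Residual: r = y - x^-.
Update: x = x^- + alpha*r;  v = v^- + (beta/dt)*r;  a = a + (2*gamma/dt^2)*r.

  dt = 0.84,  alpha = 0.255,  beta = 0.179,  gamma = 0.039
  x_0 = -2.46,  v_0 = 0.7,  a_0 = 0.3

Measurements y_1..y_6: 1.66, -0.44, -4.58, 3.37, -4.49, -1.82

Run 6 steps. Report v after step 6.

v_post = -1.4818

step 1: x_pred=-1.7662  r=3.4262  x^+=-0.8925  v^+=1.6821  a^+=0.6787
step 2: x_pred=0.7599  r=-1.1999  x^+=0.4540  v^+=1.9965  a^+=0.5461
step 3: x_pred=2.3237  r=-6.9037  x^+=0.5633  v^+=0.9841  a^+=-0.2171
step 4: x_pred=1.3133  r=2.0567  x^+=1.8378  v^+=1.2400  a^+=0.0103
step 5: x_pred=2.8831  r=-7.3731  x^+=1.0029  v^+=-0.3225  a^+=-0.8048
step 6: x_pred=0.4481  r=-2.2681  x^+=-0.1303  v^+=-1.4818  a^+=-1.0555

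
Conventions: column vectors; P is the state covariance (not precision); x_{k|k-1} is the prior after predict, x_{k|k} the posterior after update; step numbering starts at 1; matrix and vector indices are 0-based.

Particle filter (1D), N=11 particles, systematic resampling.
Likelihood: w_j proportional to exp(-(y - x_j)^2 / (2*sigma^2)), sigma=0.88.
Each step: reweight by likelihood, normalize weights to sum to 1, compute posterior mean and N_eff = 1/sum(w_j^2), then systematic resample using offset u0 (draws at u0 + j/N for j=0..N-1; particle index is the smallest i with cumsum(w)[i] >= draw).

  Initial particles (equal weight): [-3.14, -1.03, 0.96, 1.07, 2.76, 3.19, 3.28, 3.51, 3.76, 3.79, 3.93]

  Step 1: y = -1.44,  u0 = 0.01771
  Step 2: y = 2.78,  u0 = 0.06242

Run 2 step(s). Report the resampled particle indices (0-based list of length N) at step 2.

step 1: w=[0.1415, 0.8206, 0.0222, 0.0157, 0.0000, 0.0000, 0.0000, 0.0000, 0.0000, 0.0000, 0.0000]  mean=-1.2516  Neff=1.4406  idx=[0, 0, 1, 1, 1, 1, 1, 1, 1, 1, 1]
step 2: w=[0.0000, 0.0000, 0.1111, 0.1111, 0.1111, 0.1111, 0.1111, 0.1111, 0.1111, 0.1111, 0.1111]  mean=-1.0300  Neff=9.0000  idx=[2, 3, 4, 5, 5, 6, 7, 8, 9, 9, 10]

resampled_idx = [2, 3, 4, 5, 5, 6, 7, 8, 9, 9, 10]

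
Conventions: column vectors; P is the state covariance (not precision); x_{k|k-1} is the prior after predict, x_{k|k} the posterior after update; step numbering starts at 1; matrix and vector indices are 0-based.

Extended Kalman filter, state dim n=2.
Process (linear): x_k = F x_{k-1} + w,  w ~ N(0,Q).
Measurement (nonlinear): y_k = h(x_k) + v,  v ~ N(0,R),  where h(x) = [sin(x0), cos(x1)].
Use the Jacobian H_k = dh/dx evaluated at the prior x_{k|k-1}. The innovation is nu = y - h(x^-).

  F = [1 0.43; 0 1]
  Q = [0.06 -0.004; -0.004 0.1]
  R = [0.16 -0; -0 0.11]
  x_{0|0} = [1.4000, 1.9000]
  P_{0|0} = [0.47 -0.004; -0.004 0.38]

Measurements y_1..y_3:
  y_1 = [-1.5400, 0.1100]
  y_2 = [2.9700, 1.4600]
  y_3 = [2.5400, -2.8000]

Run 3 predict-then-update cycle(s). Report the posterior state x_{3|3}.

x_post = [8.8529, 3.0241]

step 1: x^-=[2.2170, 1.9000]  P^-=[0.5968 0.1554; 0.1554 0.4800]  H_jac=[-0.6022 0.0000; 0.0000 -0.9463]  S=[0.3764 0.0886; 0.0886 0.5398]  K=[-0.9264 -0.1204; -0.0527 -0.8328]  nu=[-2.3384, 0.4333]  x^+=[4.3312, 1.6624]  P^+=[0.2462 0.0140; 0.0140 0.0968]
step 2: x^-=[5.0460, 1.6624]  P^-=[0.3361 0.0516; 0.0516 0.1968]  H_jac=[0.3275 0.0000; 0.0000 -0.9958]  S=[0.1960 -0.0168; -0.0168 0.3052]  K=[0.5496 -0.1382; 0.0312 -0.6405]  nu=[3.9149, 1.5515]  x^+=[6.9831, 0.7909]  P^+=[0.2685 0.0153; 0.0153 0.0708]
step 3: x^-=[7.3232, 0.7909]  P^-=[0.3547 0.0417; 0.0417 0.1708]  H_jac=[0.5062 0.0000; 0.0000 -0.7110]  S=[0.2509 -0.0150; -0.0150 0.1963]  K=[0.7099 -0.0967; 0.0473 -0.6148]  nu=[1.6776, -3.5032]  x^+=[8.8529, 3.0241]  P^+=[0.2244 0.0150; 0.0150 0.0951]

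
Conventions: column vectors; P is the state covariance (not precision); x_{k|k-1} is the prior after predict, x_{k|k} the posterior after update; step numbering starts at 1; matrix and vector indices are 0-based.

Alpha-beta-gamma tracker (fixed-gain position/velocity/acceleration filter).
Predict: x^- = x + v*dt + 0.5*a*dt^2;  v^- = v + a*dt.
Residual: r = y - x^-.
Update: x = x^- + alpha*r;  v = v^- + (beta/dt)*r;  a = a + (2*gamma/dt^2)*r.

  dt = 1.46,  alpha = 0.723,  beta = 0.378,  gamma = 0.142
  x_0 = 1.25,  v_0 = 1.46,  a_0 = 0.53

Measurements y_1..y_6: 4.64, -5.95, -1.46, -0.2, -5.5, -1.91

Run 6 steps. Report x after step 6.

step 1: x_pred=3.9465  r=0.6935  x^+=4.4479  v^+=2.4134  a^+=0.6224
step 2: x_pred=8.6347  r=-14.5847  x^+=-1.9100  v^+=-0.4540  a^+=-1.3208
step 3: x_pred=-3.9805  r=2.5205  x^+=-2.1582  v^+=-1.7297  a^+=-0.9850
step 4: x_pred=-5.7334  r=5.5334  x^+=-1.7327  v^+=-1.7352  a^+=-0.2477
step 5: x_pred=-4.5301  r=-0.9699  x^+=-5.2313  v^+=-2.3480  a^+=-0.3769
step 6: x_pred=-9.0611  r=7.1511  x^+=-3.8909  v^+=-1.0468  a^+=0.5758

x_post = -3.8909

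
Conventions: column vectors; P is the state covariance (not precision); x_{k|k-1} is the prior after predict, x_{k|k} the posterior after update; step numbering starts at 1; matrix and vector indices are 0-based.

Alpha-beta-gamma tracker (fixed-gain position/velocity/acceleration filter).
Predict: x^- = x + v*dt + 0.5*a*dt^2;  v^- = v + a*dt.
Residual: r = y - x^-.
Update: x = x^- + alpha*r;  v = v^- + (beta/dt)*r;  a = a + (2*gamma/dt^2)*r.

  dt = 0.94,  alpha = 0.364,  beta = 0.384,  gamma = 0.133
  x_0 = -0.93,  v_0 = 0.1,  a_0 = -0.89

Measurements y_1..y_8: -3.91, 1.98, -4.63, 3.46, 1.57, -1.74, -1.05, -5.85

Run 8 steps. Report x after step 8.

x_post = -0.4007

step 1: x_pred=-1.2292  r=-2.6808  x^+=-2.2050  v^+=-1.8317  a^+=-1.6970
step 2: x_pred=-4.6766  r=6.6566  x^+=-2.2536  v^+=-0.7077  a^+=0.3069
step 3: x_pred=-2.7832  r=-1.8468  x^+=-3.4554  v^+=-1.1736  a^+=-0.2491
step 4: x_pred=-4.6687  r=8.1287  x^+=-1.7098  v^+=1.9129  a^+=2.1980
step 5: x_pred=1.0593  r=0.5107  x^+=1.2452  v^+=4.1876  a^+=2.3517
step 6: x_pred=6.2206  r=-7.9606  x^+=3.3229  v^+=3.1462  a^+=-0.0447
step 7: x_pred=6.2606  r=-7.3106  x^+=3.5996  v^+=0.1177  a^+=-2.2455
step 8: x_pred=2.7181  r=-8.5681  x^+=-0.4007  v^+=-5.4933  a^+=-4.8249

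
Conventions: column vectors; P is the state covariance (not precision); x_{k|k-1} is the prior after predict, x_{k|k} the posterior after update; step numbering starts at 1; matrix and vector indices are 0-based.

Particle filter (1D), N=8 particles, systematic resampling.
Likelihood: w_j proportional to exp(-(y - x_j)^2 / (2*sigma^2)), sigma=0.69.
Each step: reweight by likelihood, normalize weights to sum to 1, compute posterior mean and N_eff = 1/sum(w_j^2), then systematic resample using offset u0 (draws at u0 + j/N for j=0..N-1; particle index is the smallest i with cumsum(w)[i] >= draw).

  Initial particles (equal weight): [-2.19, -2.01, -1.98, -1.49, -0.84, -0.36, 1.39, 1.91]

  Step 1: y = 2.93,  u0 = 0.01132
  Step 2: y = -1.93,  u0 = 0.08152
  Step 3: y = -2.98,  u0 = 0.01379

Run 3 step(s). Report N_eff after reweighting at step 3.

N_eff = 7.0127

step 1: w=[0.0000, 0.0000, 0.0000, 0.0000, 0.0000, 0.0000, 0.1981, 0.8018]  mean=1.8069  Neff=1.4658  idx=[6, 6, 7, 7, 7, 7, 7, 7]
step 2: w=[0.4716, 0.4716, 0.0095, 0.0095, 0.0095, 0.0095, 0.0095, 0.0095]  mean=1.4195  Neff=2.2450  idx=[0, 0, 0, 0, 1, 1, 1, 3]
step 3: w=[0.1427, 0.1427, 0.1427, 0.1427, 0.1427, 0.1427, 0.1427, 0.0009]  mean=1.3905  Neff=7.0127  idx=[0, 0, 1, 2, 3, 4, 5, 6]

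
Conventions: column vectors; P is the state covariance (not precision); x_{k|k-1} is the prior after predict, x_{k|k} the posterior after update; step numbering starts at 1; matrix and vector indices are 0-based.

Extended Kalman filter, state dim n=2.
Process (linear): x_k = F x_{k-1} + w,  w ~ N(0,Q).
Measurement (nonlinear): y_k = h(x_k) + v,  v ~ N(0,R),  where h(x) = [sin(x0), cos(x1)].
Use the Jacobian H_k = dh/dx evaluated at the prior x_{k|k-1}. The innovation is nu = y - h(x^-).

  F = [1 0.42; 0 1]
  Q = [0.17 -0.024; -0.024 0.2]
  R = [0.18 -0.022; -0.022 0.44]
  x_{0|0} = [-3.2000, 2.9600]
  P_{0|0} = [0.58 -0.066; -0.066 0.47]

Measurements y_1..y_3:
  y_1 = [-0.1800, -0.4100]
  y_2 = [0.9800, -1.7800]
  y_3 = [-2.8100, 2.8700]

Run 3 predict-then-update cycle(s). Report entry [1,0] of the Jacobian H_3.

step 1: x^-=[-1.9568, 2.9600]  P^-=[0.7775 0.1074; 0.1074 0.6700]  H_jac=[-0.3765 0.0000; 0.0000 -0.1806]  S=[0.2902 -0.0147; -0.0147 0.4619]  K=[-1.0124 -0.0742; -0.1528 -0.2669]  nu=[0.7464, 0.5736]  x^+=[-2.7550, 2.6929]  P^+=[0.4797 0.0575; 0.0575 0.6315]
step 2: x^-=[-1.6240, 2.6929]  P^-=[0.8094 0.2987; 0.2987 0.8315]  H_jac=[-0.0532 0.0000; 0.0000 -0.4338]  S=[0.1823 -0.0151; -0.0151 0.5965]  K=[-0.2548 -0.2237; -0.1376 -0.6082]  nu=[1.9786, -0.8790]  x^+=[-1.9316, 2.9552]  P^+=[0.7694 0.2140; 0.2140 0.6099]
step 3: x^-=[-0.6904, 2.9552]  P^-=[1.2267 0.4461; 0.4461 0.8099]  H_jac=[0.7710 0.0000; 0.0000 -0.1853]  S=[0.9092 -0.0857; -0.0857 0.4678]  K=[1.0416 0.0142; 0.3542 -0.2559]  nu=[-2.1732, 3.8527]  x^+=[-2.8993, 1.1998]  P^+=[0.2428 0.0900; 0.0900 0.6497]

H_jac[1,0] = 0.0000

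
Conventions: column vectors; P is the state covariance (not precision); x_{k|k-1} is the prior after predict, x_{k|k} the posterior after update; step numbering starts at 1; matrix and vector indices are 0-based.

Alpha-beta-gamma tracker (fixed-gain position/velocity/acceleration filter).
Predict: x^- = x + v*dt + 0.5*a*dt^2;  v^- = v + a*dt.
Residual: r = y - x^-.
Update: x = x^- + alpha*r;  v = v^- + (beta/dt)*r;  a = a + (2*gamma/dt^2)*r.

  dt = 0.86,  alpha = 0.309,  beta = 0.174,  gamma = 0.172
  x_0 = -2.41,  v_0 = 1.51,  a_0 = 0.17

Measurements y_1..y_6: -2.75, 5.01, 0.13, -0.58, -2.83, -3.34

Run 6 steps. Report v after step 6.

v_post = -6.5171

step 1: x_pred=-1.0485  r=-1.7015  x^+=-1.5743  v^+=1.3119  a^+=-0.6214
step 2: x_pred=-0.6758  r=5.6858  x^+=1.0811  v^+=1.9279  a^+=2.0232
step 3: x_pred=3.4873  r=-3.3573  x^+=2.4499  v^+=2.9886  a^+=0.4616
step 4: x_pred=5.1908  r=-5.7708  x^+=3.4076  v^+=2.2180  a^+=-2.2225
step 5: x_pred=4.4933  r=-7.3233  x^+=2.2304  v^+=-1.1750  a^+=-5.6286
step 6: x_pred=-0.8616  r=-2.4784  x^+=-1.6274  v^+=-6.5171  a^+=-6.7814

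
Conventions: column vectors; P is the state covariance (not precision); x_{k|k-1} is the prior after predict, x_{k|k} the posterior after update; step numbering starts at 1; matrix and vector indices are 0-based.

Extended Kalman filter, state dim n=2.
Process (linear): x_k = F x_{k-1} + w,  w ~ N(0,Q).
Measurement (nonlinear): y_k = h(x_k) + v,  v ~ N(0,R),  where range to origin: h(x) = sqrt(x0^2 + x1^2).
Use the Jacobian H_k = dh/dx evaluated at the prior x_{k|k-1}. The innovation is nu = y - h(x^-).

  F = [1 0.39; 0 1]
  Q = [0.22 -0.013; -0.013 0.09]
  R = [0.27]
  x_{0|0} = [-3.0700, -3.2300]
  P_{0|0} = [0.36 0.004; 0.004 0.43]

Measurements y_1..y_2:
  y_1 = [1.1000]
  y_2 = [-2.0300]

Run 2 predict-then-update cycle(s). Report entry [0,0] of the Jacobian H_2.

step 1: x^-=[-4.3297, -3.2300]  P^-=[0.6485 0.1587; 0.1587 0.5200]  H_jac=[-0.8015 -0.5980]  S=[1.0247]  K=[-0.5999; -0.4276]  nu=[-4.3018]  x^+=[-1.7491, -1.3906]  P^+=[0.2798 -0.1041; -0.1041 0.3327]
step 2: x^-=[-2.2914, -1.3906]  P^-=[0.4691 0.0126; 0.0126 0.4227]  H_jac=[-0.8549 -0.5188]  S=[0.7378]  K=[-0.5524; -0.3118]  nu=[-4.7104]  x^+=[0.3108, 0.0781]  P^+=[0.2440 -0.1145; -0.1145 0.3509]

H_jac[0,0] = -0.8549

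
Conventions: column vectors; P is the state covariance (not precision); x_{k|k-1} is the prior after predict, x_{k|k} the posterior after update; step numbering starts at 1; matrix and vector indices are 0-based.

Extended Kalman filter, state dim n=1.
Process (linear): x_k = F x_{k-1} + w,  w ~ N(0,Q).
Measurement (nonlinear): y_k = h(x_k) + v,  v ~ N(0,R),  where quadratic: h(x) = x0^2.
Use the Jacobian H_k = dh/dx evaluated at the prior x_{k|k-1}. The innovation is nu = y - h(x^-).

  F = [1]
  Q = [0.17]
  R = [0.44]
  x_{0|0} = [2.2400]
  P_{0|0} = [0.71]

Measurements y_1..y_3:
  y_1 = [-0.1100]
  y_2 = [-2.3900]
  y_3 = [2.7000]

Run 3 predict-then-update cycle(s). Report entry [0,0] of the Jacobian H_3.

step 1: x^-=[2.2400]  P^-=[0.8800]  H_jac=[4.4800]  S=[18.1020]  K=[0.2178]  nu=[-5.1276]  x^+=[1.1233]  P^+=[0.0214]
step 2: x^-=[1.1233]  P^-=[0.1914]  H_jac=[2.2465]  S=[1.4059]  K=[0.3058]  nu=[-3.6517]  x^+=[0.0065]  P^+=[0.0599]
step 3: x^-=[0.0065]  P^-=[0.2299]  H_jac=[0.0130]  S=[0.4400]  K=[0.0068]  nu=[2.7000]  x^+=[0.0248]  P^+=[0.2299]

H_jac[0,0] = 0.0130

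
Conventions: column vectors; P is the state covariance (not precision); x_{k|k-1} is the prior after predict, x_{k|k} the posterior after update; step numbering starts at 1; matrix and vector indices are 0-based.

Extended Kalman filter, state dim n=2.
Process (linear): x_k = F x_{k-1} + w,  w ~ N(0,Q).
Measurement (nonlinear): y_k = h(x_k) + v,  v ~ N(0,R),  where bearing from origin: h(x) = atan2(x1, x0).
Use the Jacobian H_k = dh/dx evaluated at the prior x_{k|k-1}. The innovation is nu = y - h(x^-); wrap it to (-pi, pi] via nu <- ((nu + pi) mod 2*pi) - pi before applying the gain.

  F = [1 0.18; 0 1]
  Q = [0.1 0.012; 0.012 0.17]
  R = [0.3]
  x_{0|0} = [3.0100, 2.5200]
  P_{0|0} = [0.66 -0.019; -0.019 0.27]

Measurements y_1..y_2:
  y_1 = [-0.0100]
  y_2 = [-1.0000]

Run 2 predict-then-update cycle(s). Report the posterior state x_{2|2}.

step 1: x^-=[3.4636, 2.5200]  P^-=[0.7619 0.0416; 0.0416 0.4400]  H_jac=[-0.1374 0.1888]  S=[0.3279]  K=[-0.2952; 0.2359]  nu=[-0.6390]  x^+=[3.6522, 2.3693]  P^+=[0.7333 0.0644; 0.0644 0.4218]
step 2: x^-=[4.0787, 2.3693]  P^-=[0.8702 0.1523; 0.1523 0.5918]  H_jac=[-0.1065 0.1833]  S=[0.3238]  K=[-0.1999; 0.2849]  nu=[-1.5262]  x^+=[4.3838, 1.9344]  P^+=[0.8573 0.1708; 0.1708 0.5655]

x_post = [4.3838, 1.9344]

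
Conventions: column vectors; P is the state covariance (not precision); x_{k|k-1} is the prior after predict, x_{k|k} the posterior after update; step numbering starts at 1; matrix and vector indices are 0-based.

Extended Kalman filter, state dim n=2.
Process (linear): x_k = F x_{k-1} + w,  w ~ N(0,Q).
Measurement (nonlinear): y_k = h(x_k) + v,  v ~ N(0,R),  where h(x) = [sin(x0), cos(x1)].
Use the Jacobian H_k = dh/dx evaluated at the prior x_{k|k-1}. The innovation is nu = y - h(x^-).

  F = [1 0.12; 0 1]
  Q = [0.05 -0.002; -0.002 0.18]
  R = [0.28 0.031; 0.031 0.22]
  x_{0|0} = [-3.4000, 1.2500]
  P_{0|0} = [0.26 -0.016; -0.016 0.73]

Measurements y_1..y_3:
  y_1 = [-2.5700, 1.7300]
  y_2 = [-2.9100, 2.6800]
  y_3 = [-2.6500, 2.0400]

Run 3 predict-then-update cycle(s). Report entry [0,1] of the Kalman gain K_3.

step 1: x^-=[-3.2500, 1.2500]  P^-=[0.3167 0.0696; 0.0696 0.9100]  H_jac=[-0.9941 0.0000; 0.0000 -0.9490]  S=[0.5930 0.0967; 0.0967 1.0395]  K=[-0.5286 -0.0144; 0.0190 -0.8325]  nu=[-2.6782, 1.4147]  x^+=[-1.8547, 0.0213]  P^+=[0.1493 0.0206; 0.0206 0.1924]
step 2: x^-=[-1.8522, 0.0213]  P^-=[0.2070 0.0417; 0.0417 0.3724]  H_jac=[-0.2777 0.0000; 0.0000 -0.0213]  S=[0.2960 0.0312; 0.0312 0.2202]  K=[-0.1968 0.0239; -0.0358 -0.0310]  nu=[-1.9493, 1.6802]  x^+=[-1.4285, 0.0392]  P^+=[0.1957 0.0396; 0.0396 0.3717]
step 3: x^-=[-1.4238, 0.0392]  P^-=[0.2606 0.0822; 0.0822 0.5517]  H_jac=[0.1465 0.0000; 0.0000 -0.0392]  S=[0.2856 0.0305; 0.0305 0.2208]  K=[0.1373 -0.0336; 0.0534 -0.1052]  nu=[-1.6608, 1.0408]  x^+=[-1.6867, -0.1591]  P^+=[0.2553 0.0798; 0.0798 0.5488]

K[0,1] = -0.0336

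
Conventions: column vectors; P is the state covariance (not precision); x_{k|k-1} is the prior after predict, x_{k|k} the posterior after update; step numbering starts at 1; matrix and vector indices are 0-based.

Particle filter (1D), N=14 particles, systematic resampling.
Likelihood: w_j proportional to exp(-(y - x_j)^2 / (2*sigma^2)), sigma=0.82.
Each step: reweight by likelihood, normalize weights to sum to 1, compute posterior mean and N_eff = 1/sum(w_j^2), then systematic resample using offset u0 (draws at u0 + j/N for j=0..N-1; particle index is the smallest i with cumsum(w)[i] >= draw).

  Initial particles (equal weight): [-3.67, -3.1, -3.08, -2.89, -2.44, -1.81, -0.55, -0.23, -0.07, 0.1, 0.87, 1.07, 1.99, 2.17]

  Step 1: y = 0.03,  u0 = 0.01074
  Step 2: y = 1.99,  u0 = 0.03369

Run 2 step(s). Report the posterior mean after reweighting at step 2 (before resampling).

step 1: w=[0.0000, 0.0001, 0.0002, 0.0004, 0.0022, 0.0163, 0.1575, 0.1924, 0.2008, 0.2016, 0.1197, 0.0905, 0.0116, 0.0067]  mean=0.0771  Neff=6.0329  idx=[5, 6, 6, 7, 7, 7, 8, 8, 9, 9, 9, 10, 10, 11]
step 2: w=[0.0000, 0.0048, 0.0048, 0.0150, 0.0150, 0.0150, 0.0249, 0.0249, 0.0411, 0.0411, 0.0411, 0.2302, 0.2302, 0.3118]  mean=0.7274  Neff=4.7560  idx=[4, 8, 9, 11, 11, 11, 12, 12, 12, 12, 13, 13, 13, 13]

post_mean = 0.7274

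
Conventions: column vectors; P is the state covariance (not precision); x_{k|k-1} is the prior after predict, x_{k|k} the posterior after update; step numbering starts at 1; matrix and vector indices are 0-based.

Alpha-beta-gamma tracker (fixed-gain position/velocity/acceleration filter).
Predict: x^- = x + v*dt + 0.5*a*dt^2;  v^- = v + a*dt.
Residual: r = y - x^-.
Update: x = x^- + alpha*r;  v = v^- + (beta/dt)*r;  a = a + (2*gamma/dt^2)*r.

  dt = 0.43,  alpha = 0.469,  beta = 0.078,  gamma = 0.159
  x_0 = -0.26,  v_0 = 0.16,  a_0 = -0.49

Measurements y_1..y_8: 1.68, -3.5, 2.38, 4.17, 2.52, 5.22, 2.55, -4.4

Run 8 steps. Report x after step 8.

step 1: x_pred=-0.2365  r=1.9165  x^+=0.6623  v^+=0.2969  a^+=2.8061
step 2: x_pred=1.0494  r=-4.5494  x^+=-1.0842  v^+=0.6783  a^+=-5.0183
step 3: x_pred=-1.2565  r=3.6365  x^+=0.4490  v^+=-0.8199  a^+=1.2360
step 4: x_pred=0.2107  r=3.9593  x^+=2.0676  v^+=0.4298  a^+=8.0453
step 5: x_pred=2.9962  r=-0.4762  x^+=2.7729  v^+=3.8029  a^+=7.2263
step 6: x_pred=5.0762  r=0.1438  x^+=5.1436  v^+=6.9363  a^+=7.4737
step 7: x_pred=8.8172  r=-6.2672  x^+=5.8779  v^+=9.0131  a^+=-3.3049
step 8: x_pred=9.4480  r=-13.8480  x^+=2.9533  v^+=5.0800  a^+=-27.1213

x_post = 2.9533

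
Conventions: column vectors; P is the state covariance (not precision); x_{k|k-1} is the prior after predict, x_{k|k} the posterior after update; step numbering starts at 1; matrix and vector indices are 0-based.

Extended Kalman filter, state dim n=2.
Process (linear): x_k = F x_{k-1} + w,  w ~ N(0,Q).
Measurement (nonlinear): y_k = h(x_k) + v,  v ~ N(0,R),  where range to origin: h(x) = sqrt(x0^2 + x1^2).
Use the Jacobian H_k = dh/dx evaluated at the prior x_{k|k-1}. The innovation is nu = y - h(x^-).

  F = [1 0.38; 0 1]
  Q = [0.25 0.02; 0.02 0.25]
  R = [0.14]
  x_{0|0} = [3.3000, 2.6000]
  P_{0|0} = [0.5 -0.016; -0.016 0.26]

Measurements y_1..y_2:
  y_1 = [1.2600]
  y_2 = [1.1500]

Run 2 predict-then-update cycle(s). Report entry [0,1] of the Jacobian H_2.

H_jac[0,1] = 0.5369

step 1: x^-=[4.2880, 2.6000]  P^-=[0.7754 0.1028; 0.1028 0.5100]  H_jac=[0.8551 0.5185]  S=[0.9352]  K=[0.7660; 0.3767]  nu=[-3.7547]  x^+=[1.4121, 1.1855]  P^+=[0.2267 -0.1671; -0.1671 0.3773]
step 2: x^-=[1.8625, 1.1855]  P^-=[0.4042 -0.0037; -0.0037 0.6273]  H_jac=[0.8436 0.5369]  S=[0.6052]  K=[0.5602; 0.5514]  nu=[-1.0578]  x^+=[1.2700, 0.6022]  P^+=[0.2143 -0.1906; -0.1906 0.4433]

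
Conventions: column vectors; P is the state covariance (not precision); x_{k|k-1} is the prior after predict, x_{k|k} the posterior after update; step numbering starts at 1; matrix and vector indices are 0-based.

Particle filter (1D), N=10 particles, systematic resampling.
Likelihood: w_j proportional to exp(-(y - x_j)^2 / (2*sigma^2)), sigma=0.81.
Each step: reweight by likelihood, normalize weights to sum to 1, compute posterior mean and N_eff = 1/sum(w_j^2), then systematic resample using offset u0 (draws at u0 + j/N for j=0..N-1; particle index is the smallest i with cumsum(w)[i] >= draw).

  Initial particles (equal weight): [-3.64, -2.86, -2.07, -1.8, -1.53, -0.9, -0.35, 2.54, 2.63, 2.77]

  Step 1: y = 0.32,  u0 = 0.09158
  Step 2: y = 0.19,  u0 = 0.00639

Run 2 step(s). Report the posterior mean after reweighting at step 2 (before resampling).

step 1: w=[0.0000, 0.0004, 0.0107, 0.0271, 0.0613, 0.2675, 0.5908, 0.0194, 0.0143, 0.0086]  mean=-0.5026  Neff=2.3483  idx=[4, 5, 5, 6, 6, 6, 6, 6, 6, 9]
step 2: w=[0.0183, 0.0706, 0.0706, 0.1399, 0.1399, 0.1399, 0.1399, 0.1399, 0.1399, 0.0011]  mean=-0.4459  Neff=7.8296  idx=[0, 2, 3, 4, 4, 5, 6, 6, 7, 8]

post_mean = -0.4459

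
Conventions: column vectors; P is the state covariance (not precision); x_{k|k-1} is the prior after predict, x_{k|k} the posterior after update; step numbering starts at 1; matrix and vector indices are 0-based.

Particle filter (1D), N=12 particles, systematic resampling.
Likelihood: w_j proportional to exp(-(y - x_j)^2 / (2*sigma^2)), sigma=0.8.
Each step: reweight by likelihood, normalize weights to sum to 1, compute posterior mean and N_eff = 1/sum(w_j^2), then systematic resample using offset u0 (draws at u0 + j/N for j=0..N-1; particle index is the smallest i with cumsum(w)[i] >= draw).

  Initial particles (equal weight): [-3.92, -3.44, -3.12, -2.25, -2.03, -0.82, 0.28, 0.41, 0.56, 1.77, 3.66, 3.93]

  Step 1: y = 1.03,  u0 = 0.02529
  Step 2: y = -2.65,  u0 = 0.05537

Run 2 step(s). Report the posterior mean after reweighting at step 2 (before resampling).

step 1: w=[0.0000, 0.0000, 0.0000, 0.0001, 0.0002, 0.0234, 0.2181, 0.2507, 0.2848, 0.2207, 0.0015, 0.0005]  mean=0.7016  Neff=4.1526  idx=[6, 6, 6, 7, 7, 7, 8, 8, 8, 8, 9, 9]
step 2: w=[0.1761, 0.1761, 0.1761, 0.0959, 0.0959, 0.0959, 0.0460, 0.0460, 0.0460, 0.0460, 0.0000, 0.0000]  mean=0.3690  Neff=7.7457  idx=[0, 0, 1, 1, 2, 2, 3, 4, 5, 5, 7, 9]

post_mean = 0.3690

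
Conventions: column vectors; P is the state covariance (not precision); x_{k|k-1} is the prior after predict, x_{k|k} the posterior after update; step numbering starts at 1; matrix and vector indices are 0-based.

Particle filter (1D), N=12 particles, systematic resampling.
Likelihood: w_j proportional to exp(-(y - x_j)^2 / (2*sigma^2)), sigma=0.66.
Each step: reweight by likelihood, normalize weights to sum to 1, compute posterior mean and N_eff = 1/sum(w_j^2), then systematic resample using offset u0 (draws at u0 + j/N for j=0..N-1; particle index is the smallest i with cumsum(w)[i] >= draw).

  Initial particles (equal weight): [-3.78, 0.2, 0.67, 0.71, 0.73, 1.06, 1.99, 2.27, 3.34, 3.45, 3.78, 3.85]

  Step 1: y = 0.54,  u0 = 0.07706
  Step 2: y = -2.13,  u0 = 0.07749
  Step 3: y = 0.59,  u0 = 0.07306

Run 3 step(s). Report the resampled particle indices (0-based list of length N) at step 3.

resampled_idx = [0, 1, 2, 3, 5, 6, 7, 8, 9, 10, 11, 11]

step 1: w=[0.0000, 0.1888, 0.2114, 0.2086, 0.2068, 0.1581, 0.0193, 0.0069, 0.0000, 0.0000, 0.0000, 0.0000]  mean=0.7004  Neff=5.2072  idx=[1, 1, 2, 2, 3, 3, 3, 4, 4, 5, 5, 7]
step 2: w=[0.4229, 0.4229, 0.0266, 0.0266, 0.0205, 0.0205, 0.0205, 0.0180, 0.0180, 0.0018, 0.0018, 0.0000]  mean=0.2785  Neff=2.7703  idx=[0, 0, 0, 0, 0, 1, 1, 1, 1, 1, 4, 8]
step 3: w=[0.0811, 0.0811, 0.0811, 0.0811, 0.0811, 0.0811, 0.0811, 0.0811, 0.0811, 0.0811, 0.0949, 0.0944]  mean=0.2984  Neff=11.9558  idx=[0, 1, 2, 3, 5, 6, 7, 8, 9, 10, 11, 11]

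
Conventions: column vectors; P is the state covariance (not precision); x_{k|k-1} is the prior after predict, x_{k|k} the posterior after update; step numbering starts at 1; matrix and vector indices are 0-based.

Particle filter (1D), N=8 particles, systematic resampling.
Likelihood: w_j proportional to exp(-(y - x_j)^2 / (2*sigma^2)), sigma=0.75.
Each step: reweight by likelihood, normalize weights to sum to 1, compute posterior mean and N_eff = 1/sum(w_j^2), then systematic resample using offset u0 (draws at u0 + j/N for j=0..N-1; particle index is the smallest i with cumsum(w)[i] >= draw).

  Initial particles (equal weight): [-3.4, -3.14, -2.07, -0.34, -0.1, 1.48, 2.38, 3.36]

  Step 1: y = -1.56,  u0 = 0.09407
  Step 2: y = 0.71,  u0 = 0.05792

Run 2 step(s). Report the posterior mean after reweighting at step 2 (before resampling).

step 1: w=[0.0360, 0.0794, 0.5799, 0.1946, 0.1099, 0.0002, 0.0000, 0.0000]  mean=-1.6491  Neff=2.5394  idx=[1, 2, 2, 2, 2, 3, 3, 4]
step 2: w=[0.0000, 0.0008, 0.0008, 0.0008, 0.0008, 0.2859, 0.2859, 0.4251]  mean=-0.2435  Neff=2.9057  idx=[5, 5, 6, 6, 6, 7, 7, 7]

post_mean = -0.2435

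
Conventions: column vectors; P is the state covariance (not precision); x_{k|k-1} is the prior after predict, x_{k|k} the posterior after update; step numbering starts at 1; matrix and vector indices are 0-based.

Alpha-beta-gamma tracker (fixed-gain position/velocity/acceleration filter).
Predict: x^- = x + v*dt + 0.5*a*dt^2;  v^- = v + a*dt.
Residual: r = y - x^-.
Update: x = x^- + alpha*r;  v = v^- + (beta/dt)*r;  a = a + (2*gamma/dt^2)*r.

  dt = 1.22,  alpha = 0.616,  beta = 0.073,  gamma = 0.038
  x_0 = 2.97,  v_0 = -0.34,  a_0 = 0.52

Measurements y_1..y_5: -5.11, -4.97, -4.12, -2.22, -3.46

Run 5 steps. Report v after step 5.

step 1: x_pred=2.9422  r=-8.0522  x^+=-2.0180  v^+=-0.1874  a^+=0.1088
step 2: x_pred=-2.1656  r=-2.8044  x^+=-3.8931  v^+=-0.2224  a^+=-0.0344
step 3: x_pred=-4.1900  r=0.0700  x^+=-4.1469  v^+=-0.2601  a^+=-0.0308
step 4: x_pred=-4.4872  r=2.2672  x^+=-3.0906  v^+=-0.1620  a^+=0.0850
step 5: x_pred=-3.2250  r=-0.2350  x^+=-3.3698  v^+=-0.0724  a^+=0.0730

v_post = -0.0724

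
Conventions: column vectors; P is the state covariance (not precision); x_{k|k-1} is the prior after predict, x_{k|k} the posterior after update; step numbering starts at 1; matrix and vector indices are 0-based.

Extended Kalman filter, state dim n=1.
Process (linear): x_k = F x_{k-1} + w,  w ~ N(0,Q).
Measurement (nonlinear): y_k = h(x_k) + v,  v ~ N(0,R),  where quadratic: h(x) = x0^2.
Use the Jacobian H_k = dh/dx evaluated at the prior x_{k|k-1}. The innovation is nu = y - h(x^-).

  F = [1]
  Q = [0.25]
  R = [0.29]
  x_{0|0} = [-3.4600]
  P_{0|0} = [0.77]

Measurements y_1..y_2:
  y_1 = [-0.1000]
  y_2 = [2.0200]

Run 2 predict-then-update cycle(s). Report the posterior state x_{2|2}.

x_post = [-1.4723]

step 1: x^-=[-3.4600]  P^-=[1.0200]  H_jac=[-6.9200]  S=[49.1341]  K=[-0.1437]  nu=[-12.0716]  x^+=[-1.7258]  P^+=[0.0060]
step 2: x^-=[-1.7258]  P^-=[0.2560]  H_jac=[-3.4517]  S=[3.3403]  K=[-0.2646]  nu=[-0.9585]  x^+=[-1.4723]  P^+=[0.0222]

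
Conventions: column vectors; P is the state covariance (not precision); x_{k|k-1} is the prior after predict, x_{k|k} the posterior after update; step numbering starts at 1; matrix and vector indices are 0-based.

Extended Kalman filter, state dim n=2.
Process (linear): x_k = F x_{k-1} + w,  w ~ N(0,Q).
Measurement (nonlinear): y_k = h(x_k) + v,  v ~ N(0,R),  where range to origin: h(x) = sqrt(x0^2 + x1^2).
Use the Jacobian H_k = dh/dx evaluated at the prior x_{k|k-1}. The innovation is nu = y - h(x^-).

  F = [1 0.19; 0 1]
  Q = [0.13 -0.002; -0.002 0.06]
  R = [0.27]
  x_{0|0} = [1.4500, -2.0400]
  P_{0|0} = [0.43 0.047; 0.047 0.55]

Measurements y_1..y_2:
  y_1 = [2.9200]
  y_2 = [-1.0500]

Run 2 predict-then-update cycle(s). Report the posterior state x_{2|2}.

x_post = [1.1124, -0.5239]

step 1: x^-=[1.0624, -2.0400]  P^-=[0.5977 0.1495; 0.1495 0.6100]  H_jac=[0.4619 -0.8869]  S=[0.7549]  K=[0.1901; -0.6252]  nu=[0.6199]  x^+=[1.1802, -2.4276]  P^+=[0.5704 0.2392; 0.2392 0.3149]
step 2: x^-=[0.7190, -2.4276]  P^-=[0.8027 0.2970; 0.2970 0.3749]  H_jac=[0.2840 -0.9588]  S=[0.5176]  K=[-0.1098; -0.5315]  nu=[-3.5818]  x^+=[1.1124, -0.5239]  P^+=[0.7965 0.2668; 0.2668 0.2287]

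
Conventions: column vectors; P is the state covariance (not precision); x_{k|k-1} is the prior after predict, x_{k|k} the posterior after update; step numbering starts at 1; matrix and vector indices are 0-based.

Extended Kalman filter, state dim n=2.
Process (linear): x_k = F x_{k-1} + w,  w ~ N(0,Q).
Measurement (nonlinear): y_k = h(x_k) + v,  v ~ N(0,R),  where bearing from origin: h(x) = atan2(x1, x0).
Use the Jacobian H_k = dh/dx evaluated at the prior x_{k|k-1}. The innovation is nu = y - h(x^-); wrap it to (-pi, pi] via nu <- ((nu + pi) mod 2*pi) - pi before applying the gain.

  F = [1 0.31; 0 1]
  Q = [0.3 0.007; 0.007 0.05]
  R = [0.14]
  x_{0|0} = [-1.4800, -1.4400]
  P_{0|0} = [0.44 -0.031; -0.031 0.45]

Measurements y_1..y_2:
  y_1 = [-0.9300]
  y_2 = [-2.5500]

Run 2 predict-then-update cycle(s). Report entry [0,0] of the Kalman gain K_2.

step 1: x^-=[-1.9264, -1.4400]  P^-=[0.7640 0.1155; 0.1155 0.5000]  H_jac=[0.2489 -0.3330]  S=[0.2236]  K=[0.6784; -0.6160]  nu=[1.5697]  x^+=[-0.8615, -2.4069]  P^+=[0.6611 0.2090; 0.2090 0.4151]
step 2: x^-=[-1.6076, -2.4069]  P^-=[1.1305 0.3447; 0.3447 0.4651]  H_jac=[0.2873 -0.1919]  S=[0.2124]  K=[1.2176; 0.0459]  nu=[-0.3903]  x^+=[-2.0829, -2.4248]  P^+=[0.8156 0.3328; 0.3328 0.4647]

K[0,0] = 1.2176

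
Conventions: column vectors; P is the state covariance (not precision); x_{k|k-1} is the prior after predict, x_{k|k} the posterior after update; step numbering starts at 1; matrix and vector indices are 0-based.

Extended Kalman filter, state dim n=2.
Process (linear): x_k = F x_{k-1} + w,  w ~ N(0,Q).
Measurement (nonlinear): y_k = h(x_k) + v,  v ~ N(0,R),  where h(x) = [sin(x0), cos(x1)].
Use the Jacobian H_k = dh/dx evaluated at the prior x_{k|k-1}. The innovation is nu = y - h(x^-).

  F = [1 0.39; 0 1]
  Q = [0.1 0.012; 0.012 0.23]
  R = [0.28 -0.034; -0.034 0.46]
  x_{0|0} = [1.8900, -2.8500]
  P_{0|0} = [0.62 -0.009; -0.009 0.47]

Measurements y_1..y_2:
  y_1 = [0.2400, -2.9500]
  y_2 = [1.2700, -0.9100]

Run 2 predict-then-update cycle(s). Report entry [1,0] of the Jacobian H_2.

H_jac[1,0] = 0.0000

step 1: x^-=[0.7785, -2.8500]  P^-=[0.7845 0.1863; 0.1863 0.7000]  H_jac=[0.7120 0.0000; 0.0000 0.2875]  S=[0.6776 0.0041; 0.0041 0.5179]  K=[0.8236 0.0969; 0.1934 0.3871]  nu=[-0.4622, -1.9922]  x^+=[0.2049, -3.7105]  P^+=[0.3193 0.0576; 0.0576 0.5965]
step 2: x^-=[-1.2422, -3.7105]  P^-=[0.5549 0.3022; 0.3022 0.8265]  H_jac=[0.3227 0.0000; 0.0000 -0.5387]  S=[0.3378 -0.0865; -0.0865 0.6998]  K=[0.4859 -0.1725; 0.1298 -0.6201]  nu=[2.2165, -0.0675]  x^+=[-0.1535, -3.3808]  P^+=[0.4398 0.1780; 0.1780 0.5377]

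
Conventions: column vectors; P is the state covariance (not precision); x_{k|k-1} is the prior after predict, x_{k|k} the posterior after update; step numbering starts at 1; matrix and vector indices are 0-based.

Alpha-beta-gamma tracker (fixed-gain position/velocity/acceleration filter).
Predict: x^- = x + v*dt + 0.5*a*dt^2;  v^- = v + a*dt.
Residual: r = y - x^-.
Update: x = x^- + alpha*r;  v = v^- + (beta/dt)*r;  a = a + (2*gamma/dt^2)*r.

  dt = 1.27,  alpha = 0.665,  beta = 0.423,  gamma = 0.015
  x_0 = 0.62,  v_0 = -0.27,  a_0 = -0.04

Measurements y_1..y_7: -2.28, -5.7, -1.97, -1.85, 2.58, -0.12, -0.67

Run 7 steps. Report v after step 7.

v_post = -0.0399

step 1: x_pred=0.2448  r=-2.5248  x^+=-1.4342  v^+=-1.1618  a^+=-0.0870
step 2: x_pred=-2.9797  r=-2.7203  x^+=-4.7887  v^+=-2.1782  a^+=-0.1376
step 3: x_pred=-7.6660  r=5.6960  x^+=-3.8782  v^+=-0.4558  a^+=-0.0316
step 4: x_pred=-4.4825  r=2.6325  x^+=-2.7319  v^+=0.3809  a^+=0.0174
step 5: x_pred=-2.2342  r=4.8142  x^+=0.9673  v^+=2.0064  a^+=0.1069
step 6: x_pred=3.6016  r=-3.7216  x^+=1.1267  v^+=0.9026  a^+=0.0377
step 7: x_pred=2.3034  r=-2.9734  x^+=0.3261  v^+=-0.0399  a^+=-0.0176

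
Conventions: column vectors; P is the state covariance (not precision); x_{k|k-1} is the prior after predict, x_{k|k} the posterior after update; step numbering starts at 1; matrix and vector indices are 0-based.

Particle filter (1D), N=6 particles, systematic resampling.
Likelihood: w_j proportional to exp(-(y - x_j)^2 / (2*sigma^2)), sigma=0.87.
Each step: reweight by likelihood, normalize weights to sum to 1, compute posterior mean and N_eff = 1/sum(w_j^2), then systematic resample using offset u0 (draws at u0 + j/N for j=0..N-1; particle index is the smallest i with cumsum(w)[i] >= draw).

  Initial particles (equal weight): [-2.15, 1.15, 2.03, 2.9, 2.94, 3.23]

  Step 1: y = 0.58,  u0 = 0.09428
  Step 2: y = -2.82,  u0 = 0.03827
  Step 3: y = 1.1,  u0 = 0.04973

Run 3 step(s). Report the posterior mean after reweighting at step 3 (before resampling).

post_mean = 1.1500

step 1: w=[0.0065, 0.7160, 0.2213, 0.0253, 0.0224, 0.0086]  mean=1.4257  Neff=1.7768  idx=[1, 1, 1, 1, 2, 2]
step 2: w=[0.2493, 0.2493, 0.2493, 0.2493, 0.0015, 0.0015]  mean=1.1526  Neff=4.0237  idx=[0, 0, 1, 2, 2, 3]
step 3: w=[0.1667, 0.1667, 0.1667, 0.1667, 0.1667, 0.1667]  mean=1.1500  Neff=6.0000  idx=[0, 1, 2, 3, 4, 5]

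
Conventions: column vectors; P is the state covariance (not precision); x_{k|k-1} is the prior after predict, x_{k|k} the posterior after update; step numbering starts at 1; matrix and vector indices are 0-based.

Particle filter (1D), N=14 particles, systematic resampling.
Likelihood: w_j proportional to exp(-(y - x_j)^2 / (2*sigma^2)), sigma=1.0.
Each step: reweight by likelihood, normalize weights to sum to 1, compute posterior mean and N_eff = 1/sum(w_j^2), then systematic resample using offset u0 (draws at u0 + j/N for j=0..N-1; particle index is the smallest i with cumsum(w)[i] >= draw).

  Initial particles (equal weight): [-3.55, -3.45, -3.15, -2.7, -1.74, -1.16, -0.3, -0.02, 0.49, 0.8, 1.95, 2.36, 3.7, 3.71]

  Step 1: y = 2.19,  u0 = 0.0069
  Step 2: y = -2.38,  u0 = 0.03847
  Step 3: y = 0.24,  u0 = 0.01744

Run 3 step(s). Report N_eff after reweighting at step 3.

step 1: w=[0.0000, 0.0000, 0.0000, 0.0000, 0.0001, 0.0011, 0.0135, 0.0260, 0.0705, 0.1138, 0.2905, 0.2947, 0.0956, 0.0942]  mean=2.0847  Neff=4.8069  idx=[6, 8, 9, 9, 10, 10, 10, 10, 11, 11, 11, 11, 12, 13]
step 2: w=[0.7963, 0.1127, 0.0441, 0.0441, 0.0006, 0.0006, 0.0006, 0.0006, 0.0001, 0.0001, 0.0001, 0.0001, 0.0000, 0.0000]  mean=-0.1076  Neff=1.5367  idx=[0, 0, 0, 0, 0, 0, 0, 0, 0, 0, 0, 1, 1, 3]
step 3: w=[0.0703, 0.0703, 0.0703, 0.0703, 0.0703, 0.0703, 0.0703, 0.0703, 0.0703, 0.0703, 0.0703, 0.0788, 0.0788, 0.0695]  mean=-0.0991  Neff=13.9751  idx=[0, 1, 2, 3, 4, 5, 6, 7, 8, 9, 10, 11, 12, 13]

N_eff = 13.9751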